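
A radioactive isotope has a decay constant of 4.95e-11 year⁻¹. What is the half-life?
t½ = ln(2)/λ = 1.4e10 years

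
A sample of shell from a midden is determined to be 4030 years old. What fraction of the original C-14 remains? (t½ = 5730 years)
N/N₀ = (1/2)^(t/t½) = 0.6142 = 61.4%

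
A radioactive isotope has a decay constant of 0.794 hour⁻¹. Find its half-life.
t½ = ln(2)/λ = 0.873 hours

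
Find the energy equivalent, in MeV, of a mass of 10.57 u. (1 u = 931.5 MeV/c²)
E = mc² = 9846 MeV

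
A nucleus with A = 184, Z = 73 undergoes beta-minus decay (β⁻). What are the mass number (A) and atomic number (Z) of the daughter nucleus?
Daughter: A = 184, Z = 74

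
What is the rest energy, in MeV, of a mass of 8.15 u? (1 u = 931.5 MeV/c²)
E = mc² = 7592 MeV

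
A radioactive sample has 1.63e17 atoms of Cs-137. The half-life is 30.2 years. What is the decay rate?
A = λN = 3.741e15 decays/year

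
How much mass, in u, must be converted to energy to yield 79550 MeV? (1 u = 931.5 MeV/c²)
m = E/c² = 85.4 u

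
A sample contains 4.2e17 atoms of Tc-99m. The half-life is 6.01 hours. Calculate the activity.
A = λN = 4.844e16 decays/hour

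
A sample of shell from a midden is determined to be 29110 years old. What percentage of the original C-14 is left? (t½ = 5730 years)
N/N₀ = (1/2)^(t/t½) = 0.02956 = 2.96%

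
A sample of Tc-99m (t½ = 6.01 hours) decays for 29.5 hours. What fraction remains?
N/N₀ = (1/2)^(t/t½) = 0.0333 = 3.33%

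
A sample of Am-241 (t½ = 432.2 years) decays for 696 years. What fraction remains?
N/N₀ = (1/2)^(t/t½) = 0.3275 = 32.8%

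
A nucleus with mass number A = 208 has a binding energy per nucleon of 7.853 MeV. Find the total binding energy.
B.E. = 7.853 × 208 = 1633 MeV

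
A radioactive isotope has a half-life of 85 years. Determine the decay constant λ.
λ = ln(2)/t½ = 0.008155 year⁻¹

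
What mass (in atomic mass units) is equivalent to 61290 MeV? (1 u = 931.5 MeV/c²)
m = E/c² = 65.8 u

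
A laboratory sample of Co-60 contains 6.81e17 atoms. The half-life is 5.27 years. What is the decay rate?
A = λN = 8.957e16 decays/year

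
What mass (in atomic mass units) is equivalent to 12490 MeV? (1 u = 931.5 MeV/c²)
m = E/c² = 13.41 u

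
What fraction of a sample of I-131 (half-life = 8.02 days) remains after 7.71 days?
N/N₀ = (1/2)^(t/t½) = 0.5136 = 51.4%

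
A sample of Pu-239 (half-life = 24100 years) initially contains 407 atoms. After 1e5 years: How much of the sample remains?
N = N₀(1/2)^(t/t½) = 22.94 atoms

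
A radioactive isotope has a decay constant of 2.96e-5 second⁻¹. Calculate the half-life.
t½ = ln(2)/λ = 23420 seconds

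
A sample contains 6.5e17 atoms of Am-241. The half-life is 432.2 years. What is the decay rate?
A = λN = 1.042e15 decays/year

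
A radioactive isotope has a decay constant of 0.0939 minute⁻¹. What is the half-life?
t½ = ln(2)/λ = 7.382 minutes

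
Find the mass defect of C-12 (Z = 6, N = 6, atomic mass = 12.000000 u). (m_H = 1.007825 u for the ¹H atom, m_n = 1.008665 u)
Δm = Z·m_H + N·m_n − M = 0.09894 u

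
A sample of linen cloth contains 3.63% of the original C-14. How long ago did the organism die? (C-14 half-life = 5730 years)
Age = t½ × log₂(1/ratio) = 27410 years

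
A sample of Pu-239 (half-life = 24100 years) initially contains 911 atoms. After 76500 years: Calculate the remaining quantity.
N = N₀(1/2)^(t/t½) = 100.9 atoms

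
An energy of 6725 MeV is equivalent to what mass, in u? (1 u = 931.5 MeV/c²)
m = E/c² = 7.22 u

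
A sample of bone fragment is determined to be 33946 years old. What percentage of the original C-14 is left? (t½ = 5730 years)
N/N₀ = (1/2)^(t/t½) = 0.01647 = 1.65%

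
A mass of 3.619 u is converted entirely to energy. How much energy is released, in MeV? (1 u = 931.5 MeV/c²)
E = mc² = 3371 MeV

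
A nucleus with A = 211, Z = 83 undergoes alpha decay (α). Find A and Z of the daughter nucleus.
Daughter: A = 207, Z = 81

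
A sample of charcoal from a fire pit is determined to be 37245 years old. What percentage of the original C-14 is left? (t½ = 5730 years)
N/N₀ = (1/2)^(t/t½) = 0.01105 = 1.1%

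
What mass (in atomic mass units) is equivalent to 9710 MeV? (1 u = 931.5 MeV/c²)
m = E/c² = 10.42 u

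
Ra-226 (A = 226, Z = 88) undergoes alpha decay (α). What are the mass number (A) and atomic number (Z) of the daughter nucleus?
Daughter: A = 222, Z = 86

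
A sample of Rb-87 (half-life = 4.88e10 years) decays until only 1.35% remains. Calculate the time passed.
t = t½ × log₂(N₀/N) = 3.031e11 years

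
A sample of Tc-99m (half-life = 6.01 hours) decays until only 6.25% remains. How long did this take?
t = t½ × log₂(N₀/N) = 24.04 hours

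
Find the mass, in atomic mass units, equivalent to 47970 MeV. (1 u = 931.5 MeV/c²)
m = E/c² = 51.5 u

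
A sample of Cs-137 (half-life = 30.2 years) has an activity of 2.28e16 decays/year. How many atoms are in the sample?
N = A/λ = 9.934e17 atoms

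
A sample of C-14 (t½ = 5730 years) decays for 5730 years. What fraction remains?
N/N₀ = (1/2)^(t/t½) = 0.5 = 50%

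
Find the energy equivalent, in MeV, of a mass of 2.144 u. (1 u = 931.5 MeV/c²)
E = mc² = 1997 MeV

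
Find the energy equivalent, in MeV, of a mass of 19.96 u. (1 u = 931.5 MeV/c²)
E = mc² = 18590 MeV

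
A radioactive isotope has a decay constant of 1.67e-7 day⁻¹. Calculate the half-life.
t½ = ln(2)/λ = 4.151e6 days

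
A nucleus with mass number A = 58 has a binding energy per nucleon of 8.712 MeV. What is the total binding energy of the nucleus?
B.E. = 8.712 × 58 = 505.3 MeV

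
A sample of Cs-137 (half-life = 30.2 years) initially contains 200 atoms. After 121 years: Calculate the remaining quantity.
N = N₀(1/2)^(t/t½) = 12.44 atoms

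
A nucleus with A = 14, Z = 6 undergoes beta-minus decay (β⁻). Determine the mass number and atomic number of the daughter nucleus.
Daughter: A = 14, Z = 7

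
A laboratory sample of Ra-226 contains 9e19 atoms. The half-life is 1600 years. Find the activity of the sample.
A = λN = 3.899e16 decays/year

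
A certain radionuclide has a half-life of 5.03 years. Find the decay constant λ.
λ = ln(2)/t½ = 0.1378 year⁻¹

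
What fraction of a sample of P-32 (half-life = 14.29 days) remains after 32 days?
N/N₀ = (1/2)^(t/t½) = 0.2118 = 21.2%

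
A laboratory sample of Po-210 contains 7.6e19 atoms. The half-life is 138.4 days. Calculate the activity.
A = λN = 3.806e17 decays/day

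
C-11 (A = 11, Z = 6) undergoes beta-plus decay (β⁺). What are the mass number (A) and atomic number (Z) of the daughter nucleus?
Daughter: A = 11, Z = 5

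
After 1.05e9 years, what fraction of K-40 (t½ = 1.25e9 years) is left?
N/N₀ = (1/2)^(t/t½) = 0.5586 = 55.9%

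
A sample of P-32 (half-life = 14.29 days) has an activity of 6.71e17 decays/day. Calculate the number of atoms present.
N = A/λ = 1.383e19 atoms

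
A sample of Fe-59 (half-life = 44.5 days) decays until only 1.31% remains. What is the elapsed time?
t = t½ × log₂(N₀/N) = 278.3 days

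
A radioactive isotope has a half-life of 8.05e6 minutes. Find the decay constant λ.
λ = ln(2)/t½ = 8.611e-8 minute⁻¹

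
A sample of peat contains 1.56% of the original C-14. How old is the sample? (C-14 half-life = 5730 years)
Age = t½ × log₂(1/ratio) = 34390 years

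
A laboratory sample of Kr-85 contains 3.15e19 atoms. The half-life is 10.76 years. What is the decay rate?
A = λN = 2.029e18 decays/year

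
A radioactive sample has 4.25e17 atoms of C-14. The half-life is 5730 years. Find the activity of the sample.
A = λN = 5.141e13 decays/year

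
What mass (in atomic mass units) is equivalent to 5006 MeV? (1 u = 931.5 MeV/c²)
m = E/c² = 5.374 u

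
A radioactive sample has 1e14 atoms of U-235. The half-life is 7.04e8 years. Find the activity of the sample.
A = λN = 98460 decays/year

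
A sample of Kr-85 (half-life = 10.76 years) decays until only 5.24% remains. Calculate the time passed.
t = t½ × log₂(N₀/N) = 45.78 years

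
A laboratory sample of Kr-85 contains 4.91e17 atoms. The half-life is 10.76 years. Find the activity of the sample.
A = λN = 3.163e16 decays/year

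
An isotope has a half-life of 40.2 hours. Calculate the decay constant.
λ = ln(2)/t½ = 0.01724 hour⁻¹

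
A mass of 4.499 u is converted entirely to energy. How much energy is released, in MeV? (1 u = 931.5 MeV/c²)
E = mc² = 4191 MeV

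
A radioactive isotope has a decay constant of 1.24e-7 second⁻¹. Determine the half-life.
t½ = ln(2)/λ = 5.59e6 seconds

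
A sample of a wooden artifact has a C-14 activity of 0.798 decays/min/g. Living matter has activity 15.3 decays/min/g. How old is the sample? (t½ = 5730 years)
Age = t½ × log₂(A₀/A) = 24420 years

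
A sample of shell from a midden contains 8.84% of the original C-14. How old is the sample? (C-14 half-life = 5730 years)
Age = t½ × log₂(1/ratio) = 20050 years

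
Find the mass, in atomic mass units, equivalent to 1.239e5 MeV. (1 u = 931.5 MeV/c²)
m = E/c² = 133 u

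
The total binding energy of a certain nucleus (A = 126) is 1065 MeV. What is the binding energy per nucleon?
B.E./A = 1065/126 = 8.452 MeV/nucleon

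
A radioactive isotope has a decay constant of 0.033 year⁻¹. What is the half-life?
t½ = ln(2)/λ = 21 years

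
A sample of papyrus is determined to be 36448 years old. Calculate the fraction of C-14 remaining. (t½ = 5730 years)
N/N₀ = (1/2)^(t/t½) = 0.01217 = 1.22%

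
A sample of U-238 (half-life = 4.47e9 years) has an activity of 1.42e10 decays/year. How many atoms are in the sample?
N = A/λ = 9.157e19 atoms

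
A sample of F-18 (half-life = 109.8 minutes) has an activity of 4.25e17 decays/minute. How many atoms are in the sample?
N = A/λ = 6.732e19 atoms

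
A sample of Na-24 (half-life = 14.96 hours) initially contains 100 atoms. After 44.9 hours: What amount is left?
N = N₀(1/2)^(t/t½) = 12.49 atoms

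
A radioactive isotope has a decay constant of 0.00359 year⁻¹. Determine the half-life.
t½ = ln(2)/λ = 193.1 years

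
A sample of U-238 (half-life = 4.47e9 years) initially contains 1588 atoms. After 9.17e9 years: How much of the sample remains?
N = N₀(1/2)^(t/t½) = 383.1 atoms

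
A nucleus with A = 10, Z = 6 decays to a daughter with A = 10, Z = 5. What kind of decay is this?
ΔA = 0, ΔZ = -1 ⇒ beta-plus decay (β⁺) or electron capture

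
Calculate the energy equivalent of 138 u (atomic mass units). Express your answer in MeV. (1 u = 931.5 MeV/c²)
E = mc² = 1.285e5 MeV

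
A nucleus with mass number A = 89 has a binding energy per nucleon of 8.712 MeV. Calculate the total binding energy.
B.E. = 8.712 × 89 = 775.4 MeV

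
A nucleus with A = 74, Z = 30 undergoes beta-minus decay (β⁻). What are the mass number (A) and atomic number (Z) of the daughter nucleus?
Daughter: A = 74, Z = 31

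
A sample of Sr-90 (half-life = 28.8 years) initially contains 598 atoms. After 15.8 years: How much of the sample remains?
N = N₀(1/2)^(t/t½) = 408.8 atoms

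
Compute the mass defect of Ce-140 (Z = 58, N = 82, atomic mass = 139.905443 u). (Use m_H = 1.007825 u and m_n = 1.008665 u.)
Δm = Z·m_H + N·m_n − M = 1.259 u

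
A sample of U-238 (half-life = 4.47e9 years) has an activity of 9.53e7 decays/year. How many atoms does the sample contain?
N = A/λ = 6.146e17 atoms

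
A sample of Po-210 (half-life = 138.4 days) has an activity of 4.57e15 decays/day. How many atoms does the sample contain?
N = A/λ = 9.125e17 atoms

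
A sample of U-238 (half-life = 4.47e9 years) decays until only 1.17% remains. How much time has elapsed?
t = t½ × log₂(N₀/N) = 2.869e10 years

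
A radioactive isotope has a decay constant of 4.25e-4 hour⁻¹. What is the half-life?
t½ = ln(2)/λ = 1631 hours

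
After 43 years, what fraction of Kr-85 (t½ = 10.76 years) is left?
N/N₀ = (1/2)^(t/t½) = 0.06266 = 6.27%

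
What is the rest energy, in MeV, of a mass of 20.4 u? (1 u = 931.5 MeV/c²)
E = mc² = 19000 MeV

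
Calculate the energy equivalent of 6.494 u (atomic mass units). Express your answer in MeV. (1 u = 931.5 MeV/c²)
E = mc² = 6049 MeV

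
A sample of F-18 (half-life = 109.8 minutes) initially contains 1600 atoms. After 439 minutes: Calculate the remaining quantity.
N = N₀(1/2)^(t/t½) = 100.1 atoms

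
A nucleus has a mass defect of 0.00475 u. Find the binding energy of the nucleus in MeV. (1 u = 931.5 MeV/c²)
B.E. = Δm × 931.5 = 4.425 MeV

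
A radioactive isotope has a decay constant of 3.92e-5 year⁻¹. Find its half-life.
t½ = ln(2)/λ = 17680 years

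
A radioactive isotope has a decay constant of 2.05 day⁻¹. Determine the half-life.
t½ = ln(2)/λ = 0.3381 days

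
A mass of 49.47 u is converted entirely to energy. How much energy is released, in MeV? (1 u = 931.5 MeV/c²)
E = mc² = 46080 MeV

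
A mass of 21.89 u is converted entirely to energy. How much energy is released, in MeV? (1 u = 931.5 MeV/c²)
E = mc² = 20390 MeV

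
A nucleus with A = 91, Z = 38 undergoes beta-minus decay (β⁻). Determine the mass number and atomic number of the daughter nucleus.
Daughter: A = 91, Z = 39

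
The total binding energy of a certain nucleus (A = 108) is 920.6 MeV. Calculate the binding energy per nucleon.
B.E./A = 920.6/108 = 8.524 MeV/nucleon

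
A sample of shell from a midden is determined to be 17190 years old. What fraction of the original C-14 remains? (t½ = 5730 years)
N/N₀ = (1/2)^(t/t½) = 0.125 = 12.5%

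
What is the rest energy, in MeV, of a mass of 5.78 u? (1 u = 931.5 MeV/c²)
E = mc² = 5384 MeV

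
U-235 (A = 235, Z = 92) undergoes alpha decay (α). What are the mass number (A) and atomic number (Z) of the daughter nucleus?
Daughter: A = 231, Z = 90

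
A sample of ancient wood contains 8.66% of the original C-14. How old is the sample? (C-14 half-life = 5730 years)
Age = t½ × log₂(1/ratio) = 20220 years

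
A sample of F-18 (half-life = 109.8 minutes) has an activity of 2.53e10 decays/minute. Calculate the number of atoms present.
N = A/λ = 4.008e12 atoms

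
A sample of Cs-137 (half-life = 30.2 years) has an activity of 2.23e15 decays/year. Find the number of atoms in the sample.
N = A/λ = 9.716e16 atoms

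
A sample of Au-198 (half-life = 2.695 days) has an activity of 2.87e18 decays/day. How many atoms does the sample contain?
N = A/λ = 1.116e19 atoms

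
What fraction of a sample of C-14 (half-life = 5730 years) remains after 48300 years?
N/N₀ = (1/2)^(t/t½) = 0.002901 = 0.29%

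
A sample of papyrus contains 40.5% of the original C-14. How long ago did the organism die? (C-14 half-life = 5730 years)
Age = t½ × log₂(1/ratio) = 7472 years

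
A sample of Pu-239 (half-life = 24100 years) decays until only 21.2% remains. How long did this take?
t = t½ × log₂(N₀/N) = 53930 years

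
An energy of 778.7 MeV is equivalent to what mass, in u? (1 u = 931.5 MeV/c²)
m = E/c² = 0.836 u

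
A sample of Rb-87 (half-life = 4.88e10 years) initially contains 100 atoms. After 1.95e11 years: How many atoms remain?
N = N₀(1/2)^(t/t½) = 6.268 atoms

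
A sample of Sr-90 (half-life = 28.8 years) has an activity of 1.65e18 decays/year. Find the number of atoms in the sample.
N = A/λ = 6.856e19 atoms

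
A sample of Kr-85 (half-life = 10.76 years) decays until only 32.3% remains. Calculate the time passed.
t = t½ × log₂(N₀/N) = 17.54 years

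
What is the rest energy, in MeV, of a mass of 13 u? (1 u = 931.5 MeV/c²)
E = mc² = 12110 MeV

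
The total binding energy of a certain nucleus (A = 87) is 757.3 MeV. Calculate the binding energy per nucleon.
B.E./A = 757.3/87 = 8.705 MeV/nucleon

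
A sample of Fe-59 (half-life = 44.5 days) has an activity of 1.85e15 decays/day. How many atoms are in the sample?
N = A/λ = 1.188e17 atoms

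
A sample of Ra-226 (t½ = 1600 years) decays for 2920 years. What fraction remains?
N/N₀ = (1/2)^(t/t½) = 0.2822 = 28.2%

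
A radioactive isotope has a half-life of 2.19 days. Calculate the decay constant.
λ = ln(2)/t½ = 0.3165 day⁻¹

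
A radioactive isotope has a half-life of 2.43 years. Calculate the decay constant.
λ = ln(2)/t½ = 0.2852 year⁻¹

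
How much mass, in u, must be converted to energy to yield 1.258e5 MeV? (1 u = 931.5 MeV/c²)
m = E/c² = 135.1 u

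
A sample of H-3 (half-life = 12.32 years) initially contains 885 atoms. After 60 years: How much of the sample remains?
N = N₀(1/2)^(t/t½) = 30.26 atoms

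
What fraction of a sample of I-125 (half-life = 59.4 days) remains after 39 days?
N/N₀ = (1/2)^(t/t½) = 0.6344 = 63.4%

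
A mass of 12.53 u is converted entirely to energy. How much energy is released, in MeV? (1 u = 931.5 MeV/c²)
E = mc² = 11670 MeV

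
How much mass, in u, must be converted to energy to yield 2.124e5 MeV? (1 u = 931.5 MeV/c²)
m = E/c² = 228 u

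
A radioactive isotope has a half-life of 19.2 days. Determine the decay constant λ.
λ = ln(2)/t½ = 0.0361 day⁻¹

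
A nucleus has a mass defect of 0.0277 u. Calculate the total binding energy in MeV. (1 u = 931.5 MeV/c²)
B.E. = Δm × 931.5 = 25.8 MeV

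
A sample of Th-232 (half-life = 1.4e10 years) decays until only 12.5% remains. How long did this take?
t = t½ × log₂(N₀/N) = 4.2e10 years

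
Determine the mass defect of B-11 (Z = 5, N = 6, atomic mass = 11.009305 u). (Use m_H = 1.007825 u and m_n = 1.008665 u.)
Δm = Z·m_H + N·m_n − M = 0.08181 u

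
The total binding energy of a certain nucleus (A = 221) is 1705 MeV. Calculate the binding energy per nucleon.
B.E./A = 1705/221 = 7.715 MeV/nucleon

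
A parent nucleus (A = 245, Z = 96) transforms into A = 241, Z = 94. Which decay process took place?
ΔA = -4, ΔZ = -2 ⇒ alpha decay (α)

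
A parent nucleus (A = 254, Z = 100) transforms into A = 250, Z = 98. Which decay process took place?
ΔA = -4, ΔZ = -2 ⇒ alpha decay (α)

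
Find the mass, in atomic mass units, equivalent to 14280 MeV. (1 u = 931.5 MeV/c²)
m = E/c² = 15.33 u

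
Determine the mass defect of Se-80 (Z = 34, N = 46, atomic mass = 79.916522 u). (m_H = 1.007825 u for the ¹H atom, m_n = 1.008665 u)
Δm = Z·m_H + N·m_n − M = 0.7481 u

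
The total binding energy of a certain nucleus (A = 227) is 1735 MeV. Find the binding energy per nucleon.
B.E./A = 1735/227 = 7.643 MeV/nucleon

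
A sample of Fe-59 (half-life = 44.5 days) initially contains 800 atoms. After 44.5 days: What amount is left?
N = N₀(1/2)^(t/t½) = 400 atoms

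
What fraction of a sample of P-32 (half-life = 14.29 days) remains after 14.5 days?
N/N₀ = (1/2)^(t/t½) = 0.4949 = 49.5%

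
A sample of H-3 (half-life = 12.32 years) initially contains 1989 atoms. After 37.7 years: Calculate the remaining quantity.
N = N₀(1/2)^(t/t½) = 238.5 atoms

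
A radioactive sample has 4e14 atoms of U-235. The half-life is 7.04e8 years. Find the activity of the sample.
A = λN = 3.938e5 decays/year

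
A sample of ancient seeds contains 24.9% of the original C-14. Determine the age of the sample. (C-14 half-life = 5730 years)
Age = t½ × log₂(1/ratio) = 11490 years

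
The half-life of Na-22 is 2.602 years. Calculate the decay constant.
λ = ln(2)/t½ = 0.2664 year⁻¹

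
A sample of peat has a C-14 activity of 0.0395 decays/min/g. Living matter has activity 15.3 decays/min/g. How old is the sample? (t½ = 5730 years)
Age = t½ × log₂(A₀/A) = 49260 years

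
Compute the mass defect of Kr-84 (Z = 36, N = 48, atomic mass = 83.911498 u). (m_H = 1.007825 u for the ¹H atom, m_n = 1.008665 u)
Δm = Z·m_H + N·m_n − M = 0.7861 u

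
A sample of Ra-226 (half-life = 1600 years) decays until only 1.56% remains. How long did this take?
t = t½ × log₂(N₀/N) = 9604 years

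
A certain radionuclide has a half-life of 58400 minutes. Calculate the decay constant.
λ = ln(2)/t½ = 1.187e-5 minute⁻¹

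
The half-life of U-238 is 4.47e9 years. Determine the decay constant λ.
λ = ln(2)/t½ = 1.551e-10 year⁻¹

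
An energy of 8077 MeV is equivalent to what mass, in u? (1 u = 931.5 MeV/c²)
m = E/c² = 8.671 u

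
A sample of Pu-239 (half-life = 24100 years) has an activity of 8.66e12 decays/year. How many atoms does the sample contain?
N = A/λ = 3.011e17 atoms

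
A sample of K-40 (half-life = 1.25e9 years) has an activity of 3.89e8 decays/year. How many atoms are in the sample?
N = A/λ = 7.015e17 atoms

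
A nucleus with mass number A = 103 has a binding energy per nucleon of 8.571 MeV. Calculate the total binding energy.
B.E. = 8.571 × 103 = 882.8 MeV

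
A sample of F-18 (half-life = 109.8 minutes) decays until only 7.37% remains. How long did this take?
t = t½ × log₂(N₀/N) = 413.1 minutes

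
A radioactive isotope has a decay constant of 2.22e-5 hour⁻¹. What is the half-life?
t½ = ln(2)/λ = 31220 hours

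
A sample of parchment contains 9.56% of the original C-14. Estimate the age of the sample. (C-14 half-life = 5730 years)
Age = t½ × log₂(1/ratio) = 19410 years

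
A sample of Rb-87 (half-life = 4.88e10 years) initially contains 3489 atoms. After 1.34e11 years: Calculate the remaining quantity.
N = N₀(1/2)^(t/t½) = 520.1 atoms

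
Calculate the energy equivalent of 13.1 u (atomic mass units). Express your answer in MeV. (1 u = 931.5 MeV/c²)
E = mc² = 12200 MeV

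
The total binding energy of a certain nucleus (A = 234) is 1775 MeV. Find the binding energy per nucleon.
B.E./A = 1775/234 = 7.585 MeV/nucleon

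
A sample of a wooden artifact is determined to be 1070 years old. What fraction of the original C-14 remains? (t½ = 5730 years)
N/N₀ = (1/2)^(t/t½) = 0.8786 = 87.9%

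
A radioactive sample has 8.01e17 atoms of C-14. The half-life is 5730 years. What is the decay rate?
A = λN = 9.69e13 decays/year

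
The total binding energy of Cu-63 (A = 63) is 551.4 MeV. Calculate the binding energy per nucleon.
B.E./A = 551.4/63 = 8.752 MeV/nucleon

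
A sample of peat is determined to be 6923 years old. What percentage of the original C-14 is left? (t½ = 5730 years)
N/N₀ = (1/2)^(t/t½) = 0.4328 = 43.3%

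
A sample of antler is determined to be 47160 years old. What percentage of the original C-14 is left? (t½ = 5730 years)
N/N₀ = (1/2)^(t/t½) = 0.00333 = 0.333%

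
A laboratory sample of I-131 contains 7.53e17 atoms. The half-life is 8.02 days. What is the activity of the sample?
A = λN = 6.508e16 decays/day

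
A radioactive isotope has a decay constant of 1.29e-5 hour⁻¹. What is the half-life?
t½ = ln(2)/λ = 53730 hours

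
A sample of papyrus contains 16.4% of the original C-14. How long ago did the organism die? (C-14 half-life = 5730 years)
Age = t½ × log₂(1/ratio) = 14950 years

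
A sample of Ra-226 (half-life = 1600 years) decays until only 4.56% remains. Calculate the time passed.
t = t½ × log₂(N₀/N) = 7128 years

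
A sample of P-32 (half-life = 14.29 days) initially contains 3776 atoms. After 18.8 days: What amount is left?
N = N₀(1/2)^(t/t½) = 1517 atoms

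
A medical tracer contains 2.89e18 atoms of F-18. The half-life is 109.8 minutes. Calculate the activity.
A = λN = 1.824e16 decays/minute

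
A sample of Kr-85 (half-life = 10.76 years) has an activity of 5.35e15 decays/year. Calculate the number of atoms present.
N = A/λ = 8.305e16 atoms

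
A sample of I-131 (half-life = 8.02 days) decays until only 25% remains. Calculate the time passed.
t = t½ × log₂(N₀/N) = 16.04 days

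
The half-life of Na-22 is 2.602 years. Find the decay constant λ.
λ = ln(2)/t½ = 0.2664 year⁻¹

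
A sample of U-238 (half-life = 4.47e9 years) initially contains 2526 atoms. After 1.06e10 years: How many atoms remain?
N = N₀(1/2)^(t/t½) = 488.2 atoms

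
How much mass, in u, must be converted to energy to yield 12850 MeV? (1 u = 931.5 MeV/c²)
m = E/c² = 13.79 u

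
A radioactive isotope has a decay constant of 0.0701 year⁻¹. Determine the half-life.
t½ = ln(2)/λ = 9.888 years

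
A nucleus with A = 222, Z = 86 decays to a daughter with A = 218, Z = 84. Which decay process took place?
ΔA = -4, ΔZ = -2 ⇒ alpha decay (α)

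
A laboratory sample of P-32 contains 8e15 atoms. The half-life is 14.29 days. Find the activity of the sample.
A = λN = 3.88e14 decays/day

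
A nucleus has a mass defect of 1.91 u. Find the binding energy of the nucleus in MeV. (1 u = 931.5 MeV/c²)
B.E. = Δm × 931.5 = 1779 MeV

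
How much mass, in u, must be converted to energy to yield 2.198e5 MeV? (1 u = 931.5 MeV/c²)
m = E/c² = 236 u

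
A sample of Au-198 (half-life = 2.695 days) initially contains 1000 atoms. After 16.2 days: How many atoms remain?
N = N₀(1/2)^(t/t½) = 15.5 atoms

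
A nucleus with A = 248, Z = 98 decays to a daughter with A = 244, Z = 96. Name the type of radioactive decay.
ΔA = -4, ΔZ = -2 ⇒ alpha decay (α)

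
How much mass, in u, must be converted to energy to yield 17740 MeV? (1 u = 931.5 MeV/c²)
m = E/c² = 19.04 u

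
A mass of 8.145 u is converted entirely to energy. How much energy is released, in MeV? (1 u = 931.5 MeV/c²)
E = mc² = 7587 MeV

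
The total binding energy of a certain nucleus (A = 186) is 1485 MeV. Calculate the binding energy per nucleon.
B.E./A = 1485/186 = 7.984 MeV/nucleon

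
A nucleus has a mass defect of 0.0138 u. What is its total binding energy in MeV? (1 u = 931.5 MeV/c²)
B.E. = Δm × 931.5 = 12.85 MeV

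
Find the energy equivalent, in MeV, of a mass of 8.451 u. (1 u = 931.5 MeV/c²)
E = mc² = 7872 MeV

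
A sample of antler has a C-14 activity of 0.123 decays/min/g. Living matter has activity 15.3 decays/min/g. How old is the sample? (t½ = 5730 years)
Age = t½ × log₂(A₀/A) = 39870 years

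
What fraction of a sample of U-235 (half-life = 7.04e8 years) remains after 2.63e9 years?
N/N₀ = (1/2)^(t/t½) = 0.07506 = 7.51%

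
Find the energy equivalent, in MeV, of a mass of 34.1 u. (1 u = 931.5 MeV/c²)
E = mc² = 31760 MeV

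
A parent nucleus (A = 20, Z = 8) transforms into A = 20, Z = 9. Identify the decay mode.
ΔA = 0, ΔZ = +1 ⇒ beta-minus decay (β⁻)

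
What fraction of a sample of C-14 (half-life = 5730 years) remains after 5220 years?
N/N₀ = (1/2)^(t/t½) = 0.5318 = 53.2%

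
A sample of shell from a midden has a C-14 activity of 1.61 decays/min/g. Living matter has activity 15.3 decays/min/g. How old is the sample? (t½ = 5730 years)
Age = t½ × log₂(A₀/A) = 18610 years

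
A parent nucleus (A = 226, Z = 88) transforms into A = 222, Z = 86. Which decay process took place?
ΔA = -4, ΔZ = -2 ⇒ alpha decay (α)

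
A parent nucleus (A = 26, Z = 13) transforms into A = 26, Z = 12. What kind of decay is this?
ΔA = 0, ΔZ = -1 ⇒ beta-plus decay (β⁺) or electron capture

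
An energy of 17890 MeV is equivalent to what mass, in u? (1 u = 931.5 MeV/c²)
m = E/c² = 19.21 u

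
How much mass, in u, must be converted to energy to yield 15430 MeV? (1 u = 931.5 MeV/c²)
m = E/c² = 16.56 u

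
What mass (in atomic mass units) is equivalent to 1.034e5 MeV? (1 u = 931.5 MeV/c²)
m = E/c² = 111 u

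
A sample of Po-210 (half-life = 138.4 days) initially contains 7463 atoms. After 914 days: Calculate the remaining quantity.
N = N₀(1/2)^(t/t½) = 76.72 atoms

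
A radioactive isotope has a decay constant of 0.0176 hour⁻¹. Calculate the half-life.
t½ = ln(2)/λ = 39.38 hours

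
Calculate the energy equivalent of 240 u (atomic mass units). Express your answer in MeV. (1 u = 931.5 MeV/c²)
E = mc² = 2.236e5 MeV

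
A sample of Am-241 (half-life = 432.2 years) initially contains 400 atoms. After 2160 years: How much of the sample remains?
N = N₀(1/2)^(t/t½) = 12.52 atoms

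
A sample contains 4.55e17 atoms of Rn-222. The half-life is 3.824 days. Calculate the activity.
A = λN = 8.247e16 decays/day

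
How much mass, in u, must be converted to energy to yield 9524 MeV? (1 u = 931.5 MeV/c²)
m = E/c² = 10.22 u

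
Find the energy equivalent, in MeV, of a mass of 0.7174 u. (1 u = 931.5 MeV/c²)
E = mc² = 668.3 MeV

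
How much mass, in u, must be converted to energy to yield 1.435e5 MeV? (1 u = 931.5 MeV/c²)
m = E/c² = 154.1 u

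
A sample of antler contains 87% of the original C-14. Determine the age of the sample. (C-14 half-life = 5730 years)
Age = t½ × log₂(1/ratio) = 1151 years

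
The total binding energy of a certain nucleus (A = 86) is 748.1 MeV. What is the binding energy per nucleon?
B.E./A = 748.1/86 = 8.699 MeV/nucleon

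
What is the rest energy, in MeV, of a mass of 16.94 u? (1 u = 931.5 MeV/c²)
E = mc² = 15780 MeV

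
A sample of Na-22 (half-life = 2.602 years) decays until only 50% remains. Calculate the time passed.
t = t½ × log₂(N₀/N) = 2.602 years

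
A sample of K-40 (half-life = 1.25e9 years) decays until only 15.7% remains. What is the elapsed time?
t = t½ × log₂(N₀/N) = 3.339e9 years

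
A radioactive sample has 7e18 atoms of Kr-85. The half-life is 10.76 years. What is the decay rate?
A = λN = 4.509e17 decays/year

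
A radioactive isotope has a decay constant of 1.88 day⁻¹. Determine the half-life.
t½ = ln(2)/λ = 0.3687 days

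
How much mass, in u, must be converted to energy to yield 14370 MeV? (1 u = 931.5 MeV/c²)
m = E/c² = 15.43 u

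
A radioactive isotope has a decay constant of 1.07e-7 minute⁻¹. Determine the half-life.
t½ = ln(2)/λ = 6.478e6 minutes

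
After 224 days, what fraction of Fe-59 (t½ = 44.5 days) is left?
N/N₀ = (1/2)^(t/t½) = 0.03053 = 3.05%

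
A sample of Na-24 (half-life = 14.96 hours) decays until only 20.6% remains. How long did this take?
t = t½ × log₂(N₀/N) = 34.1 hours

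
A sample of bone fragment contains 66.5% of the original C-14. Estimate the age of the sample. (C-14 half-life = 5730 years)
Age = t½ × log₂(1/ratio) = 3373 years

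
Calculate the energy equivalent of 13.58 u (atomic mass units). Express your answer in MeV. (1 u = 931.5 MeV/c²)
E = mc² = 12650 MeV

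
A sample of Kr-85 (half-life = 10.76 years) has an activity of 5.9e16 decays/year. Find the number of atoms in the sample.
N = A/λ = 9.159e17 atoms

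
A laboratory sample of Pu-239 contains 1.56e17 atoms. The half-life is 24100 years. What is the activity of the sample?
A = λN = 4.487e12 decays/year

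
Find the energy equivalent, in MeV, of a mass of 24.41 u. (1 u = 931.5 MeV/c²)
E = mc² = 22740 MeV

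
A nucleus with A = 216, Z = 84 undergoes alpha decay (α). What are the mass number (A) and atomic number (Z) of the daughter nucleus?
Daughter: A = 212, Z = 82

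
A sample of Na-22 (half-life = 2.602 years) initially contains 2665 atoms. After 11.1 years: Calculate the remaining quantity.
N = N₀(1/2)^(t/t½) = 138.5 atoms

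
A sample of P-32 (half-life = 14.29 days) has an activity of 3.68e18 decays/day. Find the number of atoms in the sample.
N = A/λ = 7.587e19 atoms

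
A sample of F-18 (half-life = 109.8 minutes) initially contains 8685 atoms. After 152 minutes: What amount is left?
N = N₀(1/2)^(t/t½) = 3327 atoms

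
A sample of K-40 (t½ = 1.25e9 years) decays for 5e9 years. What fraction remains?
N/N₀ = (1/2)^(t/t½) = 0.0625 = 6.25%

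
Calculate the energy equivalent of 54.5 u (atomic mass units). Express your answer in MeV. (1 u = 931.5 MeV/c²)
E = mc² = 50770 MeV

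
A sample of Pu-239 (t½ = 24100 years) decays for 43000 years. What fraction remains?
N/N₀ = (1/2)^(t/t½) = 0.2903 = 29%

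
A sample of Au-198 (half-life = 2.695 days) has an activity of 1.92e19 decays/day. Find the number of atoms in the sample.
N = A/λ = 7.465e19 atoms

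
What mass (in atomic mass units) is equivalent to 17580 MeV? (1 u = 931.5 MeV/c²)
m = E/c² = 18.87 u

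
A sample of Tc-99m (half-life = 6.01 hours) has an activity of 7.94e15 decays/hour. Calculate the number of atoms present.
N = A/λ = 6.884e16 atoms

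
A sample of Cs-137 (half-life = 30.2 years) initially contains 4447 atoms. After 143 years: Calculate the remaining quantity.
N = N₀(1/2)^(t/t½) = 167 atoms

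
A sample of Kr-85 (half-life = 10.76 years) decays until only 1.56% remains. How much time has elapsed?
t = t½ × log₂(N₀/N) = 64.58 years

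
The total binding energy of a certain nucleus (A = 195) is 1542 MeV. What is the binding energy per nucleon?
B.E./A = 1542/195 = 7.908 MeV/nucleon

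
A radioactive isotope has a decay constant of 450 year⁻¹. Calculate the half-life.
t½ = ln(2)/λ = 0.00154 years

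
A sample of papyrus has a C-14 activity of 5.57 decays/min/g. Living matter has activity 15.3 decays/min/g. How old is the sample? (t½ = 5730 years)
Age = t½ × log₂(A₀/A) = 8353 years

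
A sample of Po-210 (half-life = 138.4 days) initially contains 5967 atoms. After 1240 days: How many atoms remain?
N = N₀(1/2)^(t/t½) = 11.99 atoms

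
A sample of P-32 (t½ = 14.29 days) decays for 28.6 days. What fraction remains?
N/N₀ = (1/2)^(t/t½) = 0.2498 = 25%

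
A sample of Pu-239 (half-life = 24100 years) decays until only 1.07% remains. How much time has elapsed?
t = t½ × log₂(N₀/N) = 1.578e5 years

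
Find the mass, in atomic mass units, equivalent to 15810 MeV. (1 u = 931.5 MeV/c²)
m = E/c² = 16.97 u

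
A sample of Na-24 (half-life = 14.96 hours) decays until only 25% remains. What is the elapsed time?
t = t½ × log₂(N₀/N) = 29.92 hours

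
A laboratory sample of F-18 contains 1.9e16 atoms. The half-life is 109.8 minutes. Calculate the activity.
A = λN = 1.199e14 decays/minute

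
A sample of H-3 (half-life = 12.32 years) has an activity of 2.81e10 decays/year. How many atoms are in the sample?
N = A/λ = 4.994e11 atoms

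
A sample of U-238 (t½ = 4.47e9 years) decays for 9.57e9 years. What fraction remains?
N/N₀ = (1/2)^(t/t½) = 0.2267 = 22.7%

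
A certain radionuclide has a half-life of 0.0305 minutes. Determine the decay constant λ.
λ = ln(2)/t½ = 22.73 minute⁻¹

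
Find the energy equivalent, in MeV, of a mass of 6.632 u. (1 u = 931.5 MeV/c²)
E = mc² = 6178 MeV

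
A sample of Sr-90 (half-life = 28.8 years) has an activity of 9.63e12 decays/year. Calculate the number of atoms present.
N = A/λ = 4.001e14 atoms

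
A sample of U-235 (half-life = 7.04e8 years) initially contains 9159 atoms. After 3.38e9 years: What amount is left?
N = N₀(1/2)^(t/t½) = 328.5 atoms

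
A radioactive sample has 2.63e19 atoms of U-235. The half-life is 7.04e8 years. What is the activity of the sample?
A = λN = 2.589e10 decays/year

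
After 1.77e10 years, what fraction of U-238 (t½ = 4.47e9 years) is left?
N/N₀ = (1/2)^(t/t½) = 0.06427 = 6.43%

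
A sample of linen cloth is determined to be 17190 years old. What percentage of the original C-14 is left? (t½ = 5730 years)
N/N₀ = (1/2)^(t/t½) = 0.125 = 12.5%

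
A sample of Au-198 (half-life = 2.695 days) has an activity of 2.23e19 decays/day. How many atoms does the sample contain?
N = A/λ = 8.67e19 atoms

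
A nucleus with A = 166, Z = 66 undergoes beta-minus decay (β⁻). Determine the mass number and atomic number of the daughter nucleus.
Daughter: A = 166, Z = 67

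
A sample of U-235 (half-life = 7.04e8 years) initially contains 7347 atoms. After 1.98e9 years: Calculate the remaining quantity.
N = N₀(1/2)^(t/t½) = 1046 atoms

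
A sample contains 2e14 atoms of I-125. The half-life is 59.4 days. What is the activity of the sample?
A = λN = 2.334e12 decays/day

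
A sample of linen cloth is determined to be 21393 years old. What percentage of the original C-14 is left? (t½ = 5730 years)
N/N₀ = (1/2)^(t/t½) = 0.07518 = 7.52%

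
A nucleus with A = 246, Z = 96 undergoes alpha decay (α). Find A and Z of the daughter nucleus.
Daughter: A = 242, Z = 94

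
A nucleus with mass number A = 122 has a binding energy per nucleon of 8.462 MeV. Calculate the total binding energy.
B.E. = 8.462 × 122 = 1032 MeV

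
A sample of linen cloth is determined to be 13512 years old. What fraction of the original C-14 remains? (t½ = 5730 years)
N/N₀ = (1/2)^(t/t½) = 0.195 = 19.5%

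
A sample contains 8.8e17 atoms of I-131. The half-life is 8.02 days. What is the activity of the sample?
A = λN = 7.606e16 decays/day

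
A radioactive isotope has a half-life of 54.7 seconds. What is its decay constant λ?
λ = ln(2)/t½ = 0.01267 second⁻¹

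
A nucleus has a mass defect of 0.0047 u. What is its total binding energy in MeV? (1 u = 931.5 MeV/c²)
B.E. = Δm × 931.5 = 4.378 MeV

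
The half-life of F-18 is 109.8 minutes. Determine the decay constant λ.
λ = ln(2)/t½ = 0.006313 minute⁻¹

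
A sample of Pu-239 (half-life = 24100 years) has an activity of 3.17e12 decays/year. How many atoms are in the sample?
N = A/λ = 1.102e17 atoms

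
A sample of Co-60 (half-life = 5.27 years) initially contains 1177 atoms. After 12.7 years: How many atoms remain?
N = N₀(1/2)^(t/t½) = 221.5 atoms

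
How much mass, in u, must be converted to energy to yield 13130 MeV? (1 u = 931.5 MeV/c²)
m = E/c² = 14.1 u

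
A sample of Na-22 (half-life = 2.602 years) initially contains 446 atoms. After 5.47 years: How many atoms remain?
N = N₀(1/2)^(t/t½) = 103.9 atoms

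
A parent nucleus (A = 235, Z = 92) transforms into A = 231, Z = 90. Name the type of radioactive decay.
ΔA = -4, ΔZ = -2 ⇒ alpha decay (α)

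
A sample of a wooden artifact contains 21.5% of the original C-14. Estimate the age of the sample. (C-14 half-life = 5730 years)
Age = t½ × log₂(1/ratio) = 12710 years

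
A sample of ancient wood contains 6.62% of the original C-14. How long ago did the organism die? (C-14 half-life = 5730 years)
Age = t½ × log₂(1/ratio) = 22440 years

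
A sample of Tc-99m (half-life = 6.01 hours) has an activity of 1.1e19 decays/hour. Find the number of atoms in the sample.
N = A/λ = 9.538e19 atoms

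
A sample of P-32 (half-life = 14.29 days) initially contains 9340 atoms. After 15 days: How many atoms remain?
N = N₀(1/2)^(t/t½) = 4512 atoms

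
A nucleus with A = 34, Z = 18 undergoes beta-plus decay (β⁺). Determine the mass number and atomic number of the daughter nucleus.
Daughter: A = 34, Z = 17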